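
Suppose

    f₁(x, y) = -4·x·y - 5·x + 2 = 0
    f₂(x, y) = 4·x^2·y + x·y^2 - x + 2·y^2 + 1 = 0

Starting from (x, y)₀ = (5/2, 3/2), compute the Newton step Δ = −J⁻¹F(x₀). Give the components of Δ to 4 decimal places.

At (5/2, 3/2): F = (-25.5000, 46.1250).
Jacobian J = [[-4·y - 5, -4·x], [8·x·y + y^2 - 1, 4·x^2 + 2·x·y + 4·y]].
At the point, J = [[-11.0000, -10.0000], [31.2500, 38.5000]] (det J = -111.0000).
Solving J·Δ = −F gives Δ = (-4.6892, 2.6081).

(-4.6892, 2.6081)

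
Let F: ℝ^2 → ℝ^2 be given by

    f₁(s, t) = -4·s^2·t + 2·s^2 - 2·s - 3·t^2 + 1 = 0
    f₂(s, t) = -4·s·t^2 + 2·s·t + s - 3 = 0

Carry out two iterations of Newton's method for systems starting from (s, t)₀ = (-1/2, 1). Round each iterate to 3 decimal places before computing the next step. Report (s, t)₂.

At (-1/2, 1): F = (-1.500, -2.500).
Jacobian J = [[-8·s·t + 4·s - 2, -4·s^2 - 6·t], [-4·t^2 + 2·t + 1, -8·s·t + 2·s]].
At the point, J = [[0.000, -7.000], [-1.000, 3.000]] (det J = -7.000).
Solving J·Δ = −F gives Δ = (-3.143, -0.214).
Then the next iterate is (s, t)₁ = (-3.643, 0.786).
Round to (-3.643, 0.786) and repeat: F = (-8.74993, -3.36727), J = [[6.33518, -57.80180], [0.10082, 15.62118]].
Δ = (3.162, 0.195), so (s, t)₂ = (-0.481, 0.981).

(-0.481, 0.981)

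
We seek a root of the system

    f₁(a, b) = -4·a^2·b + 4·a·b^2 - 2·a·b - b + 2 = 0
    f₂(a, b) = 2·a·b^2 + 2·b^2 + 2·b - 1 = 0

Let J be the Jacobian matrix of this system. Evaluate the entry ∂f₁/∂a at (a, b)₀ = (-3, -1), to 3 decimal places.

∂f₁/∂a = -8·a·b + 4·b^2 - 2·b.
At (-3, -1) this is -18.000.

-18.000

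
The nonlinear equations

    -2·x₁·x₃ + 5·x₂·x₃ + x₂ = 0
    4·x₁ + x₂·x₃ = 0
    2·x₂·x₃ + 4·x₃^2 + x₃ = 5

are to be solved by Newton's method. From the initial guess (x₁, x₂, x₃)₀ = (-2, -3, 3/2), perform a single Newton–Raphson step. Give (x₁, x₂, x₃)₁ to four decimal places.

(-0.1155, -0.6803, 1.0058)

At (-2, -3, 3/2): F = (-19.5000, -12.5000, -3.5000).
Jacobian J = [[-2·x₃, 5·x₃ + 1, -2·x₁ + 5·x₂], [4, x₃, x₂], [0, 2·x₃, 2·x₂ + 8·x₃ + 1]].
At the point, J = [[-3.0000, 8.5000, -11.0000], [4.0000, 1.5000, -3.0000], [0.0000, 3.0000, 7.0000]] (det J = -428.5000).
Solving J·Δ = −F gives Δ = (1.8845, 2.3197, -0.4942).
Then the next iterate is (x₁, x₂, x₃)₁ = (-0.1155, -0.6803, 1.0058).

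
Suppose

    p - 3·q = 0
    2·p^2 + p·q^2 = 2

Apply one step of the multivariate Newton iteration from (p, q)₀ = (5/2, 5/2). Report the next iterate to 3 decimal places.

(2.241, 0.747)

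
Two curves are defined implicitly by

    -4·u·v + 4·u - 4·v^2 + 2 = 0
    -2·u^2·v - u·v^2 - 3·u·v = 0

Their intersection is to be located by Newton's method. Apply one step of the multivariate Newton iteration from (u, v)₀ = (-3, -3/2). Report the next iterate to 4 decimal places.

(-3.9091, 0.4205)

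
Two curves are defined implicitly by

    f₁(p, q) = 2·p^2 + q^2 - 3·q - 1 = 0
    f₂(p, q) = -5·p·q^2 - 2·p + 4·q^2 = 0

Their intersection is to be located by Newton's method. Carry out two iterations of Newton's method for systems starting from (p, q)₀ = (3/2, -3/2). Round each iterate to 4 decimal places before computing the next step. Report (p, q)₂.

At (3/2, -3/2): F = (10.2500, -10.8750).
Jacobian J = [[4·p, 2·q - 3], [-5·q^2 - 2, -10·p·q + 8·q]].
At the point, J = [[6.0000, -6.0000], [-13.2500, 10.5000]] (det J = -16.5000).
Solving J·Δ = −F gives Δ = (2.5682, 4.2765).
Then the next iterate is (p, q)₁ = (4.0682, 2.7765).
Round to (4.0682, 2.7765) and repeat: F = (31.479955, -134.108389), J = [[16.2728, 2.5530], [-40.544761, -90.741573]].
Δ = (-1.8310, -0.6598), so (p, q)₂ = (2.2372, 2.1167).

(2.2372, 2.1167)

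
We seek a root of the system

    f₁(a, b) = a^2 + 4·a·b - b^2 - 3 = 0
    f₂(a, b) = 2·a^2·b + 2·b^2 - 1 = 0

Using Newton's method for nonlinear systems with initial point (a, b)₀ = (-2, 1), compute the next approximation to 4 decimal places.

At (-2, 1): F = (-8.0000, 9.0000).
Jacobian J = [[2·a + 4·b, 4·a - 2·b], [4·a·b, 2·a^2 + 4·b]].
At the point, J = [[0.0000, -10.0000], [-8.0000, 12.0000]] (det J = -80.0000).
Solving J·Δ = −F gives Δ = (-0.0750, -0.8000).
Then the next iterate is (a, b)₁ = (-2.0750, 0.2000).

(-2.0750, 0.2000)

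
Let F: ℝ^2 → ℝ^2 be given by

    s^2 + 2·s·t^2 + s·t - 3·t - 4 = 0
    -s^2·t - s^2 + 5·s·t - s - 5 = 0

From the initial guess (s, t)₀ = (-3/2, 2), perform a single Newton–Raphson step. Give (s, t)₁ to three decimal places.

At (-3/2, 2): F = (-22.750, -25.250).
Jacobian J = [[2·s + 2·t^2 + t, 4·s·t + s - 3], [-2·s·t - 2·s + 5·t - 1, -s^2 + 5·s]].
At the point, J = [[7.000, -16.500], [18.000, -9.750]] (det J = 228.750).
Solving J·Δ = −F gives Δ = (0.852, -1.017).
Then the next iterate is (s, t)₁ = (-0.648, 0.983).

(-0.648, 0.983)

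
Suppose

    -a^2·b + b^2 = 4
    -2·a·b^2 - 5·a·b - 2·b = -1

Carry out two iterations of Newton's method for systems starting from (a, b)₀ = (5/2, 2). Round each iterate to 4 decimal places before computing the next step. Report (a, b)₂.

(-0.0759, 1.1199)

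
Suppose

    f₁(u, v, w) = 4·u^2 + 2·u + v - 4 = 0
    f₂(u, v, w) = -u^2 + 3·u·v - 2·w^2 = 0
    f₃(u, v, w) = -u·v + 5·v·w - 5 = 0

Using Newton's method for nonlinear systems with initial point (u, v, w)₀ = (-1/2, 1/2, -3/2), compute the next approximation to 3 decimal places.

At (-1/2, 1/2, -3/2): F = (-3.500, -5.500, -8.500).
Jacobian J = [[8·u + 2, 1, 0], [-2·u + 3·v, 3·u, -4·w], [-v, -u + 5·w, 5·v]].
At the point, J = [[-2.000, 1.000, 0.000], [2.500, -1.500, 6.000], [-0.500, -7.000, 2.500]] (det J = -85.750).
Solving J·Δ = −F gives Δ = (-1.996, -0.491, 1.625).
Then the next iterate is (u, v, w)₁ = (-2.496, 0.009, 0.125).

(-2.496, 0.009, 0.125)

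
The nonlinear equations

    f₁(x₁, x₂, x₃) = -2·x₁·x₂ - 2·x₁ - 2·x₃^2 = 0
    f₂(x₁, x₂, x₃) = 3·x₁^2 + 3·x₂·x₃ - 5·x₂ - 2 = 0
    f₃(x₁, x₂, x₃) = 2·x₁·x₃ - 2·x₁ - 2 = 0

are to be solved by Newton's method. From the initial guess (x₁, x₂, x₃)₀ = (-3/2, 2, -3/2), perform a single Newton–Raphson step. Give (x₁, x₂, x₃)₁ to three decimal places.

(-0.842, 0.342, -0.763)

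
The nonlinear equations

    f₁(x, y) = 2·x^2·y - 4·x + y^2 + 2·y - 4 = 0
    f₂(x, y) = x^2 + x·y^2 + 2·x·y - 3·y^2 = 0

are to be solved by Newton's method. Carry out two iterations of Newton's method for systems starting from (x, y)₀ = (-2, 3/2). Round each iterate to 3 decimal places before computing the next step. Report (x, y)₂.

(-0.806, 0.473)

At (-2, 3/2): F = (21.250, -13.250).
Jacobian J = [[4·x·y - 4, 2·x^2 + 2·y + 2], [2·x + y^2 + 2·y, 2·x·y + 2·x - 6·y]].
At the point, J = [[-16.000, 13.000], [1.250, -19.000]] (det J = 287.750).
Solving J·Δ = −F gives Δ = (0.805, -0.644).
Then the next iterate is (x, y)₁ = (-1.195, 0.856).
Round to (-1.195, 0.856) and repeat: F = (5.66951, -3.69164), J = [[-8.09168, 6.56805], [0.05474, -9.57184]].
Δ = (0.389, -0.383), so (x, y)₂ = (-0.806, 0.473).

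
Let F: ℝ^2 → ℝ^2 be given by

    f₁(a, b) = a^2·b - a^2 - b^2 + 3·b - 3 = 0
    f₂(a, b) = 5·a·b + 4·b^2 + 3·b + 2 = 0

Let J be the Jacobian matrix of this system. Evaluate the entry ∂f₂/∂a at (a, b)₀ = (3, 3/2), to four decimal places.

7.5000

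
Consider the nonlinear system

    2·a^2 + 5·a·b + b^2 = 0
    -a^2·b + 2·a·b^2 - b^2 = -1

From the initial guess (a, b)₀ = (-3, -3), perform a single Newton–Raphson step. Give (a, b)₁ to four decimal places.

At (-3, -3): F = (72.0000, -35.0000).
Jacobian J = [[4·a + 5·b, 5·a + 2·b], [-2·a·b + 2·b^2, -a^2 + 4·a·b - 2·b]].
At the point, J = [[-27.0000, -21.0000], [0.0000, 33.0000]] (det J = -891.0000).
Solving J·Δ = −F gives Δ = (1.8418, 1.0606).
Then the next iterate is (a, b)₁ = (-1.1582, -1.9394).

(-1.1582, -1.9394)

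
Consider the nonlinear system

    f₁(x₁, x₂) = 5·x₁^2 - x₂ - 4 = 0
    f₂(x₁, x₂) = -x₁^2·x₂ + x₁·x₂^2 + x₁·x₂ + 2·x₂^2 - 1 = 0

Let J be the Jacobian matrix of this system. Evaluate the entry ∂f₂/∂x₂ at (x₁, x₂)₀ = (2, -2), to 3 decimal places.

∂f₂/∂x₂ = -x₁^2 + 2·x₁·x₂ + x₁ + 4·x₂.
At (2, -2) this is -18.000.

-18.000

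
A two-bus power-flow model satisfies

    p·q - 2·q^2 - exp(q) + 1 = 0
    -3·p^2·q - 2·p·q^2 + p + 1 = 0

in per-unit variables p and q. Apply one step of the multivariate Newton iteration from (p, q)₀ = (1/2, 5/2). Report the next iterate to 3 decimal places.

(0.466, 1.461)

At (1/2, 5/2): F = (-22.43249, -6.625).
Jacobian J = [[q, p - 4·q - exp(q)], [-6·p·q - 2·q^2 + 1, -3·p^2 - 4·p·q]].
At the point, J = [[2.500, -21.68249], [-19.000, -5.750]] (det J = -426.34239).
Solving J·Δ = −F gives Δ = (-0.034, -1.039).
Then the next iterate is (p, q)₁ = (0.466, 1.461).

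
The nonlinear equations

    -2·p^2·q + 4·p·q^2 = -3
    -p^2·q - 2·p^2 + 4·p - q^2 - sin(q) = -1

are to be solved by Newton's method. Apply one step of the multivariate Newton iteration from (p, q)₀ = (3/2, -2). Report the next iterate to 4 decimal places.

At (3/2, -2): F = (36.0000, 3.909297).
Jacobian J = [[-4·p·q + 4·q^2, -2·p^2 + 8·p·q], [-2·p·q - 4·p + 4, -p^2 - 2·q - cos(q)]].
At the point, J = [[28.0000, -28.5000], [4.0000, 2.166147]] (det J = 174.652111).
Solving J·Δ = −F gives Δ = (-1.0844, 0.1978).
Then the next iterate is (p, q)₁ = (0.4156, -1.8022).

(0.4156, -1.8022)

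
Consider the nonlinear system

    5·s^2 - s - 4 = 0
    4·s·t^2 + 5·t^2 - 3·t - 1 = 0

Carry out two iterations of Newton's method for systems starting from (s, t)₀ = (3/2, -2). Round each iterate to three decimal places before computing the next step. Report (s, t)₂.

At (3/2, -2): F = (5.750, 49.000).
Jacobian J = [[10·s - 1, 0], [4·t^2, 8·s·t + 10·t - 3]].
At the point, J = [[14.000, 0.000], [16.000, -47.000]] (det J = -658.000).
Solving J·Δ = −F gives Δ = (-0.411, 0.903).
Then the next iterate is (s, t)₁ = (1.089, -1.097).
Round to (1.089, -1.097) and repeat: F = (0.84061, 13.55009), J = [[9.890, 0.000], [4.81364, -23.52706]].
Δ = (-0.085, 0.559), so (s, t)₂ = (1.004, -0.538).

(1.004, -0.538)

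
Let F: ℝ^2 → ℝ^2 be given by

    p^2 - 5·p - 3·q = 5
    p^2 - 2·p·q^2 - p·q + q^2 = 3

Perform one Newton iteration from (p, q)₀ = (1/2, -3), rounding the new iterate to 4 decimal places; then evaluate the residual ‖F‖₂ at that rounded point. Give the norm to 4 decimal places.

At (1/2, -3): F = (1.7500, -1.2500).
Jacobian J = [[2·p - 5, -3], [2·p - 2·q^2 - q, -4·p·q - p + 2·q]].
At the point, J = [[-4.0000, -3.0000], [-14.0000, -0.5000]] (det J = -40.0000).
Solving J·Δ = −F gives Δ = (-0.1156, 0.7375).
Then the next iterate is (p, q)₁ = (0.3844, -2.2625).
Re-evaluating at (0.3844, -2.2625): F = (0.013263, -0.799041), so ‖F‖₂ = 0.7992.

0.7992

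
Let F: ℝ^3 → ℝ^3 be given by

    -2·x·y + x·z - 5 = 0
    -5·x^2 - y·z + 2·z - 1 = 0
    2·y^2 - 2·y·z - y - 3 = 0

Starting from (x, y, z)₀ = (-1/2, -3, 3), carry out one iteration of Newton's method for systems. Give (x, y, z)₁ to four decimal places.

At (-1/2, -3, 3): F = (-9.5000, 12.7500, 36.0000).
Jacobian J = [[-2·y + z, -2·x, x], [-10·x, -z, -y + 2], [0, 4·y - 2·z - 1, -2·y]].
At the point, J = [[9.0000, 1.0000, -0.5000], [5.0000, -3.0000, 5.0000], [0.0000, -19.0000, 6.0000]] (det J = 710.5000).
Solving J·Δ = −F gives Δ = (0.7894, 1.0366, -2.7175).
Then the next iterate is (x, y, z)₁ = (0.2894, -1.9634, 0.2825).

(0.2894, -1.9634, 0.2825)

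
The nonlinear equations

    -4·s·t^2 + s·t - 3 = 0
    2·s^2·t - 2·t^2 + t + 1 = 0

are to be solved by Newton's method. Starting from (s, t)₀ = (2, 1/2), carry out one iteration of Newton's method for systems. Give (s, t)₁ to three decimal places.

At (2, 1/2): F = (-4.000, 5.000).
Jacobian J = [[-4·t^2 + t, -8·s·t + s], [4·s·t, 2·s^2 - 4·t + 1]].
At the point, J = [[-0.500, -6.000], [4.000, 7.000]] (det J = 20.500).
Solving J·Δ = −F gives Δ = (-0.098, -0.659).
Then the next iterate is (s, t)₁ = (1.902, -0.159).

(1.902, -0.159)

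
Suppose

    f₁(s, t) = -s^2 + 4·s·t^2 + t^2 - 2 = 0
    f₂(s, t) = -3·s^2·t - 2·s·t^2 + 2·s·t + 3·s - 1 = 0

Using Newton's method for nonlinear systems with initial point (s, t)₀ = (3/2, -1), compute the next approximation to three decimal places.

(0.925, -0.845)

At (3/2, -1): F = (2.750, 4.250).
Jacobian J = [[-2·s + 4·t^2, 8·s·t + 2·t], [-6·s·t - 2·t^2 + 2·t + 3, -3·s^2 - 4·s·t + 2·s]].
At the point, J = [[1.000, -14.000], [8.000, 2.250]] (det J = 114.250).
Solving J·Δ = −F gives Δ = (-0.575, 0.155).
Then the next iterate is (s, t)₁ = (0.925, -0.845).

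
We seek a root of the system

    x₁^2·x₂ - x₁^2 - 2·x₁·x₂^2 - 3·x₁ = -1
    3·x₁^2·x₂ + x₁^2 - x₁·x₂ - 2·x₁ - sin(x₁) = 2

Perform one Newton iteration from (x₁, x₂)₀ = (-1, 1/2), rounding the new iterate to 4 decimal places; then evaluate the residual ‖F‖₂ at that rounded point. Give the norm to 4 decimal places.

At (-1, 1/2): F = (4.0000, 3.841471).
Jacobian J = [[2·x₁·x₂ - 2·x₁ - 2·x₂^2 - 3, x₁^2 - 4·x₁·x₂], [6·x₁·x₂ + 2·x₁ - x₂ - cos(x₁) - 2, 3·x₁^2 - x₁]].
At the point, J = [[-2.5000, 3.0000], [-8.040302, 4.0000]] (det J = 14.120907).
Solving J·Δ = −F gives Δ = (-0.3169, -1.5975).
Then the next iterate is (x₁, x₂)₁ = (-1.3169, -1.0975).
Re-evaluating at (-1.3169, -1.0975): F = (4.485590, -3.819269), so ‖F‖₂ = 5.8913.

5.8913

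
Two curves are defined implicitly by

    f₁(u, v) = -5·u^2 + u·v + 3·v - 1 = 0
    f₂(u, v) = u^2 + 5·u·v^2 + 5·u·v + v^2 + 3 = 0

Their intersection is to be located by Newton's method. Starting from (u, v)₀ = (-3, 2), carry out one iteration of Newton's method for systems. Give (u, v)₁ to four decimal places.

At (-3, 2): F = (-46.0000, -74.0000).
Jacobian J = [[-10·u + v, u + 3], [2·u + 5·v^2 + 5·v, 10·u·v + 5·u + 2·v]].
At the point, J = [[32.0000, 0.0000], [24.0000, -71.0000]] (det J = -2272.0000).
Solving J·Δ = −F gives Δ = (1.4375, -0.5563).
Then the next iterate is (u, v)₁ = (-1.5625, 1.4437).

(-1.5625, 1.4437)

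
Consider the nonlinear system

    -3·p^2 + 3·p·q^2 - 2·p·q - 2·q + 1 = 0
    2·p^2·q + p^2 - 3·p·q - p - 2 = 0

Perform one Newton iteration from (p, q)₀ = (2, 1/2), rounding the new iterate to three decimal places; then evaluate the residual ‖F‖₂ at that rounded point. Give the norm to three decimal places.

11.267

At (2, 1/2): F = (-12.500, 1.000).
Jacobian J = [[-6·p + 3·q^2 - 2·q, 6·p·q - 2·p - 2], [4·p·q + 2·p - 3·q - 1, 2·p^2 - 3·p]].
At the point, J = [[-12.250, 0.000], [5.500, 2.000]] (det J = -24.500).
Solving J·Δ = −F gives Δ = (-1.020, 2.306).
Then the next iterate is (p, q)₁ = (0.980, 2.806).
Re-evaluating at (0.980, 2.806): F = (10.15553, -4.87948), so ‖F‖₂ = 11.267.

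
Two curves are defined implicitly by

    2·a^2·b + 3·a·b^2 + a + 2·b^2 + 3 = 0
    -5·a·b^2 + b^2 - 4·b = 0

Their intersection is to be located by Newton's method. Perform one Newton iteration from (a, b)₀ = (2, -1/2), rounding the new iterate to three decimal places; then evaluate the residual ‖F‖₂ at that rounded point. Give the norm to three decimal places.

At (2, -1/2): F = (3.000, -0.250).
Jacobian J = [[4·a·b + 3·b^2 + 1, 2·a^2 + 6·a·b + 4·b], [-5·b^2, -10·a·b + 2·b - 4]].
At the point, J = [[-2.250, 0.000], [-1.250, 5.000]] (det J = -11.250).
Solving J·Δ = −F gives Δ = (1.333, 0.383).
Then the next iterate is (a, b)₁ = (3.333, -0.117).
Re-evaluating at (3.333, -0.117): F = (3.89777, 0.25356), so ‖F‖₂ = 3.906.

3.906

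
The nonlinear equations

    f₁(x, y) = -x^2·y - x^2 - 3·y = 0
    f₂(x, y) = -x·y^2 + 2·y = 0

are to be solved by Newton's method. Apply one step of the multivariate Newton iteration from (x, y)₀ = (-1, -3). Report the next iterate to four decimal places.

At (-1, -3): F = (11.0000, 3.0000).
Jacobian J = [[-2·x·y - 2·x, -x^2 - 3], [-y^2, -2·x·y + 2]].
At the point, J = [[-4.0000, -4.0000], [-9.0000, -4.0000]] (det J = -20.0000).
Solving J·Δ = −F gives Δ = (-1.6000, 4.3500).
Then the next iterate is (x, y)₁ = (-2.6000, 1.3500).

(-2.6000, 1.3500)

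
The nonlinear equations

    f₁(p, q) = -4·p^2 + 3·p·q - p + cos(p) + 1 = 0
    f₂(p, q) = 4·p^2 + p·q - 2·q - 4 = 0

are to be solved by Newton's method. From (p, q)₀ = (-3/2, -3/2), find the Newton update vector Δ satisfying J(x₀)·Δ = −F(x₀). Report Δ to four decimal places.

(0.5173, 0.9332)

At (-3/2, -3/2): F = (0.320737, 10.2500).
Jacobian J = [[-8·p + 3·q - sin(p) - 1, 3·p], [8·p + q, p - 2]].
At the point, J = [[7.497495, -4.5000], [-13.5000, -3.5000]] (det J = -86.991232).
Solving J·Δ = −F gives Δ = (0.5173, 0.9332).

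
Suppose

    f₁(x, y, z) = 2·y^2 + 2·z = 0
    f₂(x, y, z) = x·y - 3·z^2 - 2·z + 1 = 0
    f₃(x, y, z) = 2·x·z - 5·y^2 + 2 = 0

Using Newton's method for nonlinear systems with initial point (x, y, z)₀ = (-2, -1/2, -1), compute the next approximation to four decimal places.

(-2.1429, -2.5357, -2.2857)

At (-2, -1/2, -1): F = (-1.5000, 1.0000, 4.7500).
Jacobian J = [[0, 4·y, 2], [y, x, -6·z - 2], [2·z, -10·y, 2·x]].
At the point, J = [[0.0000, -2.0000, 2.0000], [-0.5000, -2.0000, 4.0000], [-2.0000, 5.0000, -4.0000]] (det J = 7.0000).
Solving J·Δ = −F gives Δ = (-0.1429, -2.0357, -1.2857).
Then the next iterate is (x, y, z)₁ = (-2.1429, -2.5357, -2.2857).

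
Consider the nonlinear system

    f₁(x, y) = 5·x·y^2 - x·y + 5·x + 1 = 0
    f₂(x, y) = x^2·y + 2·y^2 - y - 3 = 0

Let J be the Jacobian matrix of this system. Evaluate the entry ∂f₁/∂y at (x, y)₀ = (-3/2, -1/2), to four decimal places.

∂f₁/∂y = 10·x·y - x.
At (-3/2, -1/2) this is 9.0000.

9.0000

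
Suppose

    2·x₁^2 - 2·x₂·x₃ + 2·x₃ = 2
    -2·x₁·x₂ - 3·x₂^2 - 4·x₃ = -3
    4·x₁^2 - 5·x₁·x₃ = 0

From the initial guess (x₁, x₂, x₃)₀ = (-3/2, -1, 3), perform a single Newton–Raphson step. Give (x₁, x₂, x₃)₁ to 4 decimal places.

(6.7500, 10.1667, 28.5000)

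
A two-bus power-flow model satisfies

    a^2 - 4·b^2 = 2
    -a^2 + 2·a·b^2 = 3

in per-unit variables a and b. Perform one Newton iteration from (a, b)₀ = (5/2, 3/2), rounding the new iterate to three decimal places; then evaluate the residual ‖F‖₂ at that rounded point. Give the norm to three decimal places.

0.955

At (5/2, 3/2): F = (-4.750, 2.000).
Jacobian J = [[2·a, -8·b], [-2·a + 2·b^2, 4·a·b]].
At the point, J = [[5.000, -12.000], [-0.500, 15.000]] (det J = 69.000).
Solving J·Δ = −F gives Δ = (0.685, -0.111).
Then the next iterate is (a, b)₁ = (3.185, 1.389).
Re-evaluating at (3.185, 1.389): F = (0.42694, -0.85445), so ‖F‖₂ = 0.955.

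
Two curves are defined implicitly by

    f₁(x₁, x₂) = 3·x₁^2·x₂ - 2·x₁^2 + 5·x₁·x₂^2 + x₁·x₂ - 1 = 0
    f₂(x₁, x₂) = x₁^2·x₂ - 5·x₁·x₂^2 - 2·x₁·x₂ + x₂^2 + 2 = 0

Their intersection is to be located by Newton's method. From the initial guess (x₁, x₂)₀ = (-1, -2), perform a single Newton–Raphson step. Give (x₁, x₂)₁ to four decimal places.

(-0.7178, -1.2089)

At (-1, -2): F = (-27.0000, 20.0000).
Jacobian J = [[6·x₁·x₂ - 4·x₁ + 5·x₂^2 + x₂, 3·x₁^2 + 10·x₁·x₂ + x₁], [2·x₁·x₂ - 5·x₂^2 - 2·x₂, x₁^2 - 10·x₁·x₂ - 2·x₁ + 2·x₂]].
At the point, J = [[34.0000, 22.0000], [-12.0000, -21.0000]] (det J = -450.0000).
Solving J·Δ = −F gives Δ = (0.2822, 0.7911).
Then the next iterate is (x₁, x₂)₁ = (-0.7178, -1.2089).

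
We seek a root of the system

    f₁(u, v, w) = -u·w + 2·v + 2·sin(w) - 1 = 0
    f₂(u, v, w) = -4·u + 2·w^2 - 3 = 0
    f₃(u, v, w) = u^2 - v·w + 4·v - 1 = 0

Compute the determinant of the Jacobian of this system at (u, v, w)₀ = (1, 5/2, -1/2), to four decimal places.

-37.0930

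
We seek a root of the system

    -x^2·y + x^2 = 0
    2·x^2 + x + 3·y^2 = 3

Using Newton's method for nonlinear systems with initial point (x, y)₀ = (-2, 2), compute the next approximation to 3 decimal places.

(-2.600, 0.400)

At (-2, 2): F = (-4.000, 15.000).
Jacobian J = [[-2·x·y + 2·x, -x^2], [4·x + 1, 6·y]].
At the point, J = [[4.000, -4.000], [-7.000, 12.000]] (det J = 20.000).
Solving J·Δ = −F gives Δ = (-0.600, -1.600).
Then the next iterate is (x, y)₁ = (-2.600, 0.400).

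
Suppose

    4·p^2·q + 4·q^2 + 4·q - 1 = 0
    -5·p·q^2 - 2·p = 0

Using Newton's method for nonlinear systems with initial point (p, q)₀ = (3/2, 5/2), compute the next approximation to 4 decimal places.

At (3/2, 5/2): F = (56.5000, -49.8750).
Jacobian J = [[8·p·q, 4·p^2 + 8·q + 4], [-5·q^2 - 2, -10·p·q]].
At the point, J = [[30.0000, 33.0000], [-33.2500, -37.5000]] (det J = -27.7500).
Solving J·Δ = −F gives Δ = (-17.0405, 13.7793).
Then the next iterate is (p, q)₁ = (-15.5405, 16.2793).

(-15.5405, 16.2793)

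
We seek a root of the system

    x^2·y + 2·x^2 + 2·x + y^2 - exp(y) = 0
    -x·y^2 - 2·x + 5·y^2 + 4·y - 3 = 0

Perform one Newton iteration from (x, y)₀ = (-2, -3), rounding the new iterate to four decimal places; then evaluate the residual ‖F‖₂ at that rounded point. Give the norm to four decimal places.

13.3016

At (-2, -3): F = (0.950213, 52.0000).
Jacobian J = [[2·x·y + 4·x + 2, x^2 + 2·y - exp(y)], [-y^2 - 2, -2·x·y + 10·y + 4]].
At the point, J = [[6.0000, -2.049787], [-11.0000, -38.0000]] (det J = -250.547658).
Solving J·Δ = −F gives Δ = (0.2813, 1.2870).
Then the next iterate is (x, y)₁ = (-1.7187, -1.7130).
Re-evaluating at (-1.7187, -1.7130): F = (0.164423, 13.300545), so ‖F‖₂ = 13.3016.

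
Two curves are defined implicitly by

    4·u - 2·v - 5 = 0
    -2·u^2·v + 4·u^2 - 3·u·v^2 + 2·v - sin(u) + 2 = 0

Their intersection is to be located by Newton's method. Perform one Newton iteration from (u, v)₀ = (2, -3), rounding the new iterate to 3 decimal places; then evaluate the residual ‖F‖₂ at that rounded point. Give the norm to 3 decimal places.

3.923

At (2, -3): F = (9.000, -18.90930).
Jacobian J = [[4, -2], [-4·u·v + 8·u - 3·v^2 - cos(u), -2·u^2 - 6·u·v + 2]].
At the point, J = [[4.000, -2.000], [13.41615, 30.000]] (det J = 146.83229).
Solving J·Δ = −F gives Δ = (-1.581, 1.337).
Then the next iterate is (u, v)₁ = (0.419, -1.663).
Re-evaluating at (0.419, -1.663): F = (0.002, -3.92301), so ‖F‖₂ = 3.923.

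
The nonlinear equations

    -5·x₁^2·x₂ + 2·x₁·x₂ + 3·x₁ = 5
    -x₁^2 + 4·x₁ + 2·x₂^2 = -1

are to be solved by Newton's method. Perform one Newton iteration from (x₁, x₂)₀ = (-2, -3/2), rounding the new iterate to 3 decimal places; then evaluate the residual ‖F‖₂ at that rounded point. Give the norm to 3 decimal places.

At (-2, -3/2): F = (25.000, -6.500).
Jacobian J = [[-10·x₁·x₂ + 2·x₂ + 3, -5·x₁^2 + 2·x₁], [-2·x₁ + 4, 4·x₂]].
At the point, J = [[-30.000, -24.000], [8.000, -6.000]] (det J = 372.000).
Solving J·Δ = −F gives Δ = (0.823, 0.013).
Then the next iterate is (x₁, x₂)₁ = (-1.177, -1.487).
Re-evaluating at (-1.177, -1.487): F = (5.26932, -0.67099), so ‖F‖₂ = 5.312.

5.312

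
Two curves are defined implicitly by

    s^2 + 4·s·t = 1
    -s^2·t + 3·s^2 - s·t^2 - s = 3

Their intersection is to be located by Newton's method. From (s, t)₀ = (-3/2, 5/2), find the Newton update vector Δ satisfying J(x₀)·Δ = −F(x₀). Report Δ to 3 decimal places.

At (-3/2, 5/2): F = (-13.750, 9.000).
Jacobian J = [[2·s + 4·t, 4·s], [-2·s·t + 6·s - t^2 - 1, -s^2 - 2·s·t]].
At the point, J = [[7.000, -6.000], [-8.750, 5.250]] (det J = -15.750).
Solving J·Δ = −F gives Δ = (-1.155, -3.639).

(-1.155, -3.639)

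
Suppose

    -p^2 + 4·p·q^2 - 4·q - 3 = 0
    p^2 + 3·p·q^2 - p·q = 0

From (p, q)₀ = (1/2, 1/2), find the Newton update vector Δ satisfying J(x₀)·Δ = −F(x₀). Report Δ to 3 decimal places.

At (1/2, 1/2): F = (-4.750, 0.375).
Jacobian J = [[-2·p + 4·q^2, 8·p·q - 4], [2·p + 3·q^2 - q, 6·p·q - p]].
At the point, J = [[0.000, -2.000], [1.250, 1.000]] (det J = 2.500).
Solving J·Δ = −F gives Δ = (1.600, -2.375).

(1.600, -2.375)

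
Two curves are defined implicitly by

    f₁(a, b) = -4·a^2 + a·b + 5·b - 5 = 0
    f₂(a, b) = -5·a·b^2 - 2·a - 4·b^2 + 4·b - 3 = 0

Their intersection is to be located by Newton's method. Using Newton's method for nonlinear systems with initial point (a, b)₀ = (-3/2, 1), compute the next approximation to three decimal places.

(-0.654, 0.857)

At (-3/2, 1): F = (-10.500, 7.500).
Jacobian J = [[-8·a + b, a + 5], [-5·b^2 - 2, -10·a·b - 8·b + 4]].
At the point, J = [[13.000, 3.500], [-7.000, 11.000]] (det J = 167.500).
Solving J·Δ = −F gives Δ = (0.846, -0.143).
Then the next iterate is (a, b)₁ = (-0.654, 0.857).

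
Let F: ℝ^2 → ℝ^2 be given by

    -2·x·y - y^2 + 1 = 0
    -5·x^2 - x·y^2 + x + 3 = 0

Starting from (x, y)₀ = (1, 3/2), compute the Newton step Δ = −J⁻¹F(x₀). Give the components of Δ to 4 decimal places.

(-0.0741, -0.8056)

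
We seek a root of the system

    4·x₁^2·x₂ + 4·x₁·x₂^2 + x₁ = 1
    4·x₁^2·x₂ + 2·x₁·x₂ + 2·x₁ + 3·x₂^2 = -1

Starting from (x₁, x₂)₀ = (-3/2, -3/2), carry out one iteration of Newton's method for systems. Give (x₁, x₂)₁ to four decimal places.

(-1.1257, -0.7956)

At (-3/2, -3/2): F = (-29.5000, -4.2500).
Jacobian J = [[8·x₁·x₂ + 4·x₂^2 + 1, 4·x₁^2 + 8·x₁·x₂], [8·x₁·x₂ + 2·x₂ + 2, 4·x₁^2 + 2·x₁ + 6·x₂]].
At the point, J = [[28.0000, 27.0000], [17.0000, -3.0000]] (det J = -543.0000).
Solving J·Δ = −F gives Δ = (0.3743, 0.7044).
Then the next iterate is (x₁, x₂)₁ = (-1.1257, -0.7956).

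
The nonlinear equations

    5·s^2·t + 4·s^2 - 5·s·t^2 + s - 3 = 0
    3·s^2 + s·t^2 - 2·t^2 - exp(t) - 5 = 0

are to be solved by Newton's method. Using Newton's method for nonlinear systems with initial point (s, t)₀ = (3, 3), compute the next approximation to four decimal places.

(3.0696, 3.9082)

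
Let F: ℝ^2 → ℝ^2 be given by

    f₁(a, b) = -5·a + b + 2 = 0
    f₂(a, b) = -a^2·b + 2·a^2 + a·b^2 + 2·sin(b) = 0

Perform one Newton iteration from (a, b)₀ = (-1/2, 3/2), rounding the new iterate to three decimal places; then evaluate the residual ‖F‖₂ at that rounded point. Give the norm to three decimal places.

At (-1/2, 3/2): F = (6.000, 0.99499).
Jacobian J = [[-5, 1], [-2·a·b + 4·a + b^2, -a^2 + 2·a·b + 2·cos(b)]].
At the point, J = [[-5.000, 1.000], [1.750, -1.60853]] (det J = 6.29263).
Solving J·Δ = −F gives Δ = (1.692, 2.459).
Then the next iterate is (a, b)₁ = (1.192, 3.959).
Re-evaluating at (1.192, 3.959): F = (-0.001, 14.44081), so ‖F‖₂ = 14.441.

14.441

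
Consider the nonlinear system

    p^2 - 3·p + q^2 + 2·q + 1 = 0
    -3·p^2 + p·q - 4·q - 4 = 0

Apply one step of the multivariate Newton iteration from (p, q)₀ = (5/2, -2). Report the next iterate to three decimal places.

(1.443, -3.182)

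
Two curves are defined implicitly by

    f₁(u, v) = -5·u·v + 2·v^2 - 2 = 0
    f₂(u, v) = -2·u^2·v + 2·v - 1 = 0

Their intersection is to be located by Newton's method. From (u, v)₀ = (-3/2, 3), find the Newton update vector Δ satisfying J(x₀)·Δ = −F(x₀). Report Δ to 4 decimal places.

At (-3/2, 3): F = (38.5000, -8.5000).
Jacobian J = [[-5·v, -5·u + 4·v], [-4·u·v, -2·u^2 + 2]].
At the point, J = [[-15.0000, 19.5000], [18.0000, -2.5000]] (det J = -313.5000).
Solving J·Δ = −F gives Δ = (0.2217, -1.8038).

(0.2217, -1.8038)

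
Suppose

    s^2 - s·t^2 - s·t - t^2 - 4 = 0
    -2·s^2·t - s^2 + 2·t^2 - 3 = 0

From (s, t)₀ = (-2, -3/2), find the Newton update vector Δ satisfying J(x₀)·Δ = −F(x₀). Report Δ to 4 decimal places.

At (-2, -3/2): F = (-0.7500, 9.5000).
Jacobian J = [[2·s - t^2 - t, -2·s·t - s - 2·t], [-4·s·t - 2·s, -2·s^2 + 4·t]].
At the point, J = [[-4.7500, -1.0000], [-8.0000, -14.0000]] (det J = 58.5000).
Solving J·Δ = −F gives Δ = (-0.3419, 0.8739).

(-0.3419, 0.8739)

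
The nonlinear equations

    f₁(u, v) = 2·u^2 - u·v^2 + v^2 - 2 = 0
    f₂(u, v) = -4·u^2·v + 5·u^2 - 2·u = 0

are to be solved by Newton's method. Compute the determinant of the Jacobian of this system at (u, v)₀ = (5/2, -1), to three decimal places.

-354.000

J = [[4·u - v^2, -2·u·v + 2·v], [-8·u·v + 10·u - 2, -4·u^2]].
At the point, J = [[9.000, 3.000], [43.000, -25.000]].
det J = -354.000.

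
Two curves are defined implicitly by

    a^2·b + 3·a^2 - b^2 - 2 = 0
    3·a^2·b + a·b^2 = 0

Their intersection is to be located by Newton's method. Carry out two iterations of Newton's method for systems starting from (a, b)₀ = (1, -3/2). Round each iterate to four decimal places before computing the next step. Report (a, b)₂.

(0.6410, 0.2763)

At (1, -3/2): F = (-2.7500, -2.2500).
Jacobian J = [[2·a·b + 6·a, a^2 - 2·b], [6·a·b + b^2, 3·a^2 + 2·a·b]].
At the point, J = [[3.0000, 4.0000], [-6.7500, 0.0000]] (det J = 27.0000).
Solving J·Δ = −F gives Δ = (-0.3333, 0.9375).
Then the next iterate is (a, b)₁ = (0.6667, -0.5625).
Round to (0.6667, -0.5625) and repeat: F = (-1.232965, -0.539127), J = [[3.250162, 1.569489], [-1.933706, 0.583429]].
Δ = (-0.0257, 0.8388), so (a, b)₂ = (0.6410, 0.2763).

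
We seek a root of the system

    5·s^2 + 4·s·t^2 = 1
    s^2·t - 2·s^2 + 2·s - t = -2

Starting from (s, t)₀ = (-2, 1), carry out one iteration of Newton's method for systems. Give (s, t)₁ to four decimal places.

At (-2, 1): F = (11.0000, -7.0000).
Jacobian J = [[10·s + 4·t^2, 8·s·t], [2·s·t - 4·s + 2, s^2 - 1]].
At the point, J = [[-16.0000, -16.0000], [6.0000, 3.0000]] (det J = 48.0000).
Solving J·Δ = −F gives Δ = (1.6458, -0.9583).
Then the next iterate is (s, t)₁ = (-0.3542, 0.0417).

(-0.3542, 0.0417)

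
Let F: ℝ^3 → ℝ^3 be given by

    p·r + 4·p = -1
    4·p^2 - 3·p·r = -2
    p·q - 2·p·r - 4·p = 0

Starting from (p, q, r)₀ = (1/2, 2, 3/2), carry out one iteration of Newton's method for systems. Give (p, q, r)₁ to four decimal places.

(-0.2500, 1.0000, 2.2500)

At (1/2, 2, 3/2): F = (3.7500, 0.7500, -2.5000).
Jacobian J = [[r + 4, 0, p], [8·p - 3·r, 0, -3·p], [q - 2·r - 4, p, -2·p]].
At the point, J = [[5.5000, 0.0000, 0.5000], [-0.5000, 0.0000, -1.5000], [-5.0000, 0.5000, -1.0000]] (det J = 4.0000).
Solving J·Δ = −F gives Δ = (-0.7500, -1.0000, 0.7500).
Then the next iterate is (p, q, r)₁ = (-0.2500, 1.0000, 2.2500).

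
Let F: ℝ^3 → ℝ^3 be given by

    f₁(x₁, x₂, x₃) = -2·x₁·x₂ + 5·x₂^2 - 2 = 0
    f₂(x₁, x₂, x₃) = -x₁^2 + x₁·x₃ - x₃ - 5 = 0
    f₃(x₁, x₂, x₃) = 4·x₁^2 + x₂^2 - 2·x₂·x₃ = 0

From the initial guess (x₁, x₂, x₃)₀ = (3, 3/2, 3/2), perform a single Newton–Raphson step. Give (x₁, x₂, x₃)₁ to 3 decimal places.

At (3, 3/2, 3/2): F = (0.250, -11.000, 33.750).
Jacobian J = [[-2·x₂, -2·x₁ + 10·x₂, 0], [-2·x₁ + x₃, 0, x₁ - 1], [8·x₁, 2·x₂ - 2·x₃, -2·x₂]].
At the point, J = [[-3.000, 9.000, 0.000], [-4.500, 0.000, 2.000], [24.000, 0.000, -3.000]] (det J = 310.500).
Solving J·Δ = −F gives Δ = (-1.000, -0.361, 3.250).
Then the next iterate is (x₁, x₂, x₃)₁ = (2.000, 1.139, 4.750).

(2.000, 1.139, 4.750)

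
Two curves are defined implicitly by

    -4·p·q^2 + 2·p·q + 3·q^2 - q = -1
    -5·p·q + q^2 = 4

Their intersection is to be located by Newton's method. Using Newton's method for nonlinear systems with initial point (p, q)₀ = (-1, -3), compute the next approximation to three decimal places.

(-0.271, -2.059)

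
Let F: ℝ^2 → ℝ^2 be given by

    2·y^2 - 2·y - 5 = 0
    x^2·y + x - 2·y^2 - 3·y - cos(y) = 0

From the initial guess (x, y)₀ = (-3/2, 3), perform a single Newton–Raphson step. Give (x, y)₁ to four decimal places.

At (-3/2, 3): F = (7.0000, -20.760008).
Jacobian J = [[0, 4·y - 2], [2·x·y + 1, x^2 - 4·y + sin(y) - 3]].
At the point, J = [[0.0000, 10.0000], [-8.0000, -12.608880]] (det J = 80.0000).
Solving J·Δ = −F gives Δ = (-1.4917, -0.7000).
Then the next iterate is (x, y)₁ = (-2.9917, 2.3000).

(-2.9917, 2.3000)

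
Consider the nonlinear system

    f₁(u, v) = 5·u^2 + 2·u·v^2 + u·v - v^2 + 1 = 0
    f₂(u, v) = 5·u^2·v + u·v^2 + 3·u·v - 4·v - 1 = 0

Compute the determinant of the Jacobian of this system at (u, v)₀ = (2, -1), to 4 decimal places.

290.0000

J = [[10·u + 2·v^2 + v, 4·u·v + u - 2·v], [10·u·v + v^2 + 3·v, 5·u^2 + 2·u·v + 3·u - 4]].
At the point, J = [[21.0000, -4.0000], [-22.0000, 18.0000]].
det J = 290.0000.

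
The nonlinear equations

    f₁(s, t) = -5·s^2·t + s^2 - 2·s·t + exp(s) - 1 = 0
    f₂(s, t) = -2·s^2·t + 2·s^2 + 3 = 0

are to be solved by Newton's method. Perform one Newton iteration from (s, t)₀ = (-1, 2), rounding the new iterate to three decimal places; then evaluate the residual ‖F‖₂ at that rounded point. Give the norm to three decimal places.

2.937

At (-1, 2): F = (-5.63212, 1.000).
Jacobian J = [[-10·s·t + 2·s - 2·t + exp(s), -5·s^2 - 2·s], [-4·s·t + 4·s, -2·s^2]].
At the point, J = [[14.36788, -3.000], [4.000, -2.000]] (det J = -16.73576).
Solving J·Δ = −F gives Δ = (0.852, 2.205).
Then the next iterate is (s, t)₁ = (-0.148, 4.205).
Re-evaluating at (-0.148, 4.205): F = (0.66848, 2.85960), so ‖F‖₂ = 2.937.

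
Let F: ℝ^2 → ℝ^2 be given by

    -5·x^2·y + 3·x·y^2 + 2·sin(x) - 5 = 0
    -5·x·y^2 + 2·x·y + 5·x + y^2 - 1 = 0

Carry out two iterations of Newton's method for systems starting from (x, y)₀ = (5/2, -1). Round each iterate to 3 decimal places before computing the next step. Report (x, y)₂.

(0.865, -0.831)

At (5/2, -1): F = (34.94694, -5.000).
Jacobian J = [[-10·x·y + 3·y^2 + 2·cos(x), -5·x^2 + 6·x·y], [-5·y^2 + 2·y + 5, -10·x·y + 2·x + 2·y]].
At the point, J = [[26.39771, -46.250], [-2.000, 28.000]] (det J = 646.63596).
Solving J·Δ = −F gives Δ = (-1.156, 0.096).
Then the next iterate is (x, y)₁ = (1.344, -0.904).
Round to (1.344, -0.904) and repeat: F = (8.40844, -1.38443), J = [[15.05112, -16.32154], [-0.89408, 13.02976]].
Δ = (-0.479, 0.073), so (x, y)₂ = (0.865, -0.831).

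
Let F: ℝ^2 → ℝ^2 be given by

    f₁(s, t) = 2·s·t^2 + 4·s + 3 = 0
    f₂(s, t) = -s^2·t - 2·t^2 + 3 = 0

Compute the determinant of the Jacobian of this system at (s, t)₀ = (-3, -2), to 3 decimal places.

276.000

J = [[2·t^2 + 4, 4·s·t], [-2·s·t, -s^2 - 4·t]].
At the point, J = [[12.000, 24.000], [-12.000, -1.000]].
det J = 276.000.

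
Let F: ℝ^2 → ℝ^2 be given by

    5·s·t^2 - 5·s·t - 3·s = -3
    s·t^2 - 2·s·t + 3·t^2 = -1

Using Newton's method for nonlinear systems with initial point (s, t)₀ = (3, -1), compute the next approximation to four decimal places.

(-14.0000, -3.1111)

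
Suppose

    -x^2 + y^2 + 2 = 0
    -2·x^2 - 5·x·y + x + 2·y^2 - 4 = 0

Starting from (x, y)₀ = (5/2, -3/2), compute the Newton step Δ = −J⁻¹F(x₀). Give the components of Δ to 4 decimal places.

(-0.7358, 0.5597)

At (5/2, -3/2): F = (-2.0000, 9.2500).
Jacobian J = [[-2·x, 2·y], [-4·x - 5·y + 1, -5·x + 4·y]].
At the point, J = [[-5.0000, -3.0000], [-1.5000, -18.5000]] (det J = 88.0000).
Solving J·Δ = −F gives Δ = (-0.7358, 0.5597).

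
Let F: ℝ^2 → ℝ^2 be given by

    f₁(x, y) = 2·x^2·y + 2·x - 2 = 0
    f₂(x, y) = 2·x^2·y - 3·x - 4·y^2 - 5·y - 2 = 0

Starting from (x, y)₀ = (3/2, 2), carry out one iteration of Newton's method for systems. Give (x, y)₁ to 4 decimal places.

At (3/2, 2): F = (10.0000, -23.5000).
Jacobian J = [[4·x·y + 2, 2·x^2], [4·x·y - 3, 2·x^2 - 8·y - 5]].
At the point, J = [[14.0000, 4.5000], [9.0000, -16.5000]] (det J = -271.5000).
Solving J·Δ = −F gives Δ = (-0.2182, -1.5433).
Then the next iterate is (x, y)₁ = (1.2818, 0.4567).

(1.2818, 0.4567)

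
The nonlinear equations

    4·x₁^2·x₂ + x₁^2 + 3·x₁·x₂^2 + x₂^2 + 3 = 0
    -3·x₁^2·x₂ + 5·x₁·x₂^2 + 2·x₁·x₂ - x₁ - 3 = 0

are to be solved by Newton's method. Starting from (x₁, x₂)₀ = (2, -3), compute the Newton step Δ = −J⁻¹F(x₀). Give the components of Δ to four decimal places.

(-0.4344, 1.1302)

At (2, -3): F = (22.0000, 109.0000).
Jacobian J = [[8·x₁·x₂ + 2·x₁ + 3·x₂^2, 4·x₁^2 + 6·x₁·x₂ + 2·x₂], [-6·x₁·x₂ + 5·x₂^2 + 2·x₂ - 1, -3·x₁^2 + 10·x₁·x₂ + 2·x₁]].
At the point, J = [[-17.0000, -26.0000], [74.0000, -68.0000]] (det J = 3080.0000).
Solving J·Δ = −F gives Δ = (-0.4344, 1.1302).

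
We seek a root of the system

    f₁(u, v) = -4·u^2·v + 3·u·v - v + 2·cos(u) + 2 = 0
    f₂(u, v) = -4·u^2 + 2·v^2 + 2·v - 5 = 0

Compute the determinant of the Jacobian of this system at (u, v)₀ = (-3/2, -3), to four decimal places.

604.0501

J = [[-8·u·v + 3·v - 2·sin(u), -4·u^2 + 3·u - 1], [-8·u, 4·v + 2]].
At the point, J = [[-43.005010, -14.5000], [12.0000, -10.0000]].
det J = 604.0501.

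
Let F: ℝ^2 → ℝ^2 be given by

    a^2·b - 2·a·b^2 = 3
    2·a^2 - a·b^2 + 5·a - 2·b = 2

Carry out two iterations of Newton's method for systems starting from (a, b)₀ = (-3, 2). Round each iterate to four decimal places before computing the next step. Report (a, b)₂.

(-3.0106, 0.3453)

At (-3, 2): F = (39.0000, 9.0000).
Jacobian J = [[2·a·b - 2·b^2, a^2 - 4·a·b], [4·a - b^2 + 5, -2·a·b - 2]].
At the point, J = [[-20.0000, 33.0000], [-11.0000, 10.0000]] (det J = 163.0000).
Solving J·Δ = −F gives Δ = (-0.5706, -1.5276).
Then the next iterate is (a, b)₁ = (-3.5706, 0.4724).
Round to (-3.5706, 0.4724) and repeat: F = (4.616357, 5.497390), J = [[-3.819826, 19.496190], [-9.505562, 1.373503]].
Δ = (0.5600, -0.1271), so (a, b)₂ = (-3.0106, 0.3453).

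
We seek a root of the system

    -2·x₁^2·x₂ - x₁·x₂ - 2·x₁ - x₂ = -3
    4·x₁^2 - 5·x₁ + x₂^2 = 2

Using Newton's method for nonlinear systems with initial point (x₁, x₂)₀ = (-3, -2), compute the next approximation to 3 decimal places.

(-1.141, -2.226)

At (-3, -2): F = (41.000, 53.000).
Jacobian J = [[-4·x₁·x₂ - x₂ - 2, -2·x₁^2 - x₁ - 1], [8·x₁ - 5, 2·x₂]].
At the point, J = [[-24.000, -16.000], [-29.000, -4.000]] (det J = -368.000).
Solving J·Δ = −F gives Δ = (1.859, -0.226).
Then the next iterate is (x₁, x₂)₁ = (-1.141, -2.226).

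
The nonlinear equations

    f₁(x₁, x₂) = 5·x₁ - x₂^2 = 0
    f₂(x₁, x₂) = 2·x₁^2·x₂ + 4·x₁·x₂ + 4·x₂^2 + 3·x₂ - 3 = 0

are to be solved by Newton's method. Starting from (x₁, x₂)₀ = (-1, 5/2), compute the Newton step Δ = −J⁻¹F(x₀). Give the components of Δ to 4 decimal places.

(1.0833, -1.1667)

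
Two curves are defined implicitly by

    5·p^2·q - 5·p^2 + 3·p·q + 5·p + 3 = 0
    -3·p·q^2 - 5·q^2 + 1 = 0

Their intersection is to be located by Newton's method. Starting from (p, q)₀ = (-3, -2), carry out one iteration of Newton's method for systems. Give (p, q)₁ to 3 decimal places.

At (-3, -2): F = (-129.000, 17.000).
Jacobian J = [[10·p·q - 10·p + 3·q + 5, 5·p^2 + 3·p], [-3·q^2, -6·p·q - 10·q]].
At the point, J = [[89.000, 36.000], [-12.000, -16.000]] (det J = -992.000).
Solving J·Δ = −F gives Δ = (1.464, -0.035).
Then the next iterate is (p, q)₁ = (-1.536, -2.035).

(-1.536, -2.035)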